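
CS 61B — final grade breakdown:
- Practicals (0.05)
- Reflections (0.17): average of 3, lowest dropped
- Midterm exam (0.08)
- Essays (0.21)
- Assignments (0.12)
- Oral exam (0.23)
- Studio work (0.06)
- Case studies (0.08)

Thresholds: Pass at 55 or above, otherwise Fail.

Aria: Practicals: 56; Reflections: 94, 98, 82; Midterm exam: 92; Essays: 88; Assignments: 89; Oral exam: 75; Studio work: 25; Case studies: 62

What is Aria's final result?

Pass

Reflections: drop 82 → average of remaining 2 = 192/2 = 96
Weighted total:
  Practicals 56 × 0.05 = 2.8
  Reflections 96 × 0.17 = 16.32
  Midterm exam 92 × 0.08 = 7.36
  Essays 88 × 0.21 = 18.48
  Assignments 89 × 0.12 = 10.68
  Oral exam 75 × 0.23 = 17.25
  Studio work 25 × 0.06 = 1.5
  Case studies 62 × 0.08 = 4.96
Sum = 79.35
79.35 ≥ 55 → Pass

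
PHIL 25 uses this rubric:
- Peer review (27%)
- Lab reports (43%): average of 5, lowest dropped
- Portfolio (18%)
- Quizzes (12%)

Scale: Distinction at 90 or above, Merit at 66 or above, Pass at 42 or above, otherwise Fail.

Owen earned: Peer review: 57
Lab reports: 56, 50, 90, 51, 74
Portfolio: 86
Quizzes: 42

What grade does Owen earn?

Pass

Lab reports: drop 50 → average of remaining 4 = 271/4 = 67.75
Weighted total:
  Peer review 57 × 0.27 = 15.39
  Lab reports 67.75 × 0.43 = 29.1325
  Portfolio 86 × 0.18 = 15.48
  Quizzes 42 × 0.12 = 5.04
Sum = 65.0425
65.0425 is ≥ 42 and < 66 → Pass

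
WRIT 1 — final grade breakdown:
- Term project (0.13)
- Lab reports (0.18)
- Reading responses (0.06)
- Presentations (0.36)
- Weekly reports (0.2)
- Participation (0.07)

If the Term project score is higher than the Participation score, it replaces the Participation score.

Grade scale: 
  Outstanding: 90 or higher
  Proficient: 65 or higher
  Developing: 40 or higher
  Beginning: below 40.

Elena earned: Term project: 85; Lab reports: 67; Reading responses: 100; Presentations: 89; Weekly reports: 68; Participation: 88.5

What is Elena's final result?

Proficient

Term project (85) ≤ Participation (88.5), so Participation stays at 88.5.
Weighted total:
  Term project 85 × 0.13 = 11.05
  Lab reports 67 × 0.18 = 12.06
  Reading responses 100 × 0.06 = 6
  Presentations 89 × 0.36 = 32.04
  Weekly reports 68 × 0.2 = 13.6
  Participation 88.5 × 0.07 = 6.195
Sum = 80.945
80.945 is ≥ 65 and < 90 → Proficient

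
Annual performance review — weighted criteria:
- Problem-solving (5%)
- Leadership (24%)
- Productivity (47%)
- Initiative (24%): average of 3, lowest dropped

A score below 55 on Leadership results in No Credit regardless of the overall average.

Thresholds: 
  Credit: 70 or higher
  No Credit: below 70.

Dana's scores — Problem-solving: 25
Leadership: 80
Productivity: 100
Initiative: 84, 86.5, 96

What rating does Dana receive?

Initiative: drop 84 → average of remaining 2 = 182.5/2 = 91.25
Leadership score 80 ≥ 55: minimum met.
Weighted total:
  Problem-solving 25 × 0.05 = 1.25
  Leadership 80 × 0.24 = 19.2
  Productivity 100 × 0.47 = 47
  Initiative 91.25 × 0.24 = 21.9
Sum = 89.35
89.35 ≥ 70 → Credit

Credit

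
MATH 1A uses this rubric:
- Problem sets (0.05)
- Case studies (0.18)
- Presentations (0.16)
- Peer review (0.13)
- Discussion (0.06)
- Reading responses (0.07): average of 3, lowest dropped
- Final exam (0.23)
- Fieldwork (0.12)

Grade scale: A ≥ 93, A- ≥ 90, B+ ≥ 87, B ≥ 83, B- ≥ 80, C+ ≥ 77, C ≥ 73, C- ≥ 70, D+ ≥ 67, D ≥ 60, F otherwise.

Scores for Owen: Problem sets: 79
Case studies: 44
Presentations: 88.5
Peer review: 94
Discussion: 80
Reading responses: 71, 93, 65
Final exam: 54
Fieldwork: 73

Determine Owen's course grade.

Reading responses: drop 65 → average of remaining 2 = 164/2 = 82
Weighted total:
  Problem sets 79 × 0.05 = 3.95
  Case studies 44 × 0.18 = 7.92
  Presentations 88.5 × 0.16 = 14.16
  Peer review 94 × 0.13 = 12.22
  Discussion 80 × 0.06 = 4.8
  Reading responses 82 × 0.07 = 5.74
  Final exam 54 × 0.23 = 12.42
  Fieldwork 73 × 0.12 = 8.76
Sum = 69.97
69.97 is ≥ 67 and < 70 → D+

D+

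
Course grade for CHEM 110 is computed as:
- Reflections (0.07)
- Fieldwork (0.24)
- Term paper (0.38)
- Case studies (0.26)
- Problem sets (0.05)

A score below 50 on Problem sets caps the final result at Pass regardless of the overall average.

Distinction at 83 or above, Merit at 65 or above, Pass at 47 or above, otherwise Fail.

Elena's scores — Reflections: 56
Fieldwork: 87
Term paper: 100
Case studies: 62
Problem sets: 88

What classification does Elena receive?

Distinction

Problem sets score 88 ≥ 50: minimum met.
Weighted total:
  Reflections 56 × 0.07 = 3.92
  Fieldwork 87 × 0.24 = 20.88
  Term paper 100 × 0.38 = 38
  Case studies 62 × 0.26 = 16.12
  Problem sets 88 × 0.05 = 4.4
Sum = 83.32
83.32 ≥ 83 → Distinction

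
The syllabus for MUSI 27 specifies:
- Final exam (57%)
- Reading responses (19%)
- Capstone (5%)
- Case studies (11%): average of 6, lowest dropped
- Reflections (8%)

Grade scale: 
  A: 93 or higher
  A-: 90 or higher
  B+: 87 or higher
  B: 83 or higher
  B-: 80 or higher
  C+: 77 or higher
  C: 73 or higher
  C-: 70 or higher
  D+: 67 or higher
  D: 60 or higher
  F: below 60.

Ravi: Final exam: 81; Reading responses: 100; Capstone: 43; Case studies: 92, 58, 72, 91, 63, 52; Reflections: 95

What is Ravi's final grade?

Case studies: drop 52 → average of remaining 5 = 376/5 = 75.2
Weighted total:
  Final exam 81 × 0.57 = 46.17
  Reading responses 100 × 0.19 = 19
  Capstone 43 × 0.05 = 2.15
  Case studies 75.2 × 0.11 = 8.272
  Reflections 95 × 0.08 = 7.6
Sum = 83.192
83.192 is ≥ 83 and < 87 → B

B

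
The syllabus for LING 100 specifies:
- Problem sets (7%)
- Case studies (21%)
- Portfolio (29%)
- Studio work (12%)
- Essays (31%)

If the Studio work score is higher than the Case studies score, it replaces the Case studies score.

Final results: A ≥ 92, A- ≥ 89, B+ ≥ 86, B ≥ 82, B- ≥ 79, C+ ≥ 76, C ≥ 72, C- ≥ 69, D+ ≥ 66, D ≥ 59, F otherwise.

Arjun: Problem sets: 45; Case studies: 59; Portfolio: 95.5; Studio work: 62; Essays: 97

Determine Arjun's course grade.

B-

Studio work (62) > Case studies (59), so Case studies counts as 62.
Weighted total:
  Problem sets 45 × 0.07 = 3.15
  Case studies 62 × 0.21 = 13.02
  Portfolio 95.5 × 0.29 = 27.695
  Studio work 62 × 0.12 = 7.44
  Essays 97 × 0.31 = 30.07
Sum = 81.375
81.375 is ≥ 79 and < 82 → B-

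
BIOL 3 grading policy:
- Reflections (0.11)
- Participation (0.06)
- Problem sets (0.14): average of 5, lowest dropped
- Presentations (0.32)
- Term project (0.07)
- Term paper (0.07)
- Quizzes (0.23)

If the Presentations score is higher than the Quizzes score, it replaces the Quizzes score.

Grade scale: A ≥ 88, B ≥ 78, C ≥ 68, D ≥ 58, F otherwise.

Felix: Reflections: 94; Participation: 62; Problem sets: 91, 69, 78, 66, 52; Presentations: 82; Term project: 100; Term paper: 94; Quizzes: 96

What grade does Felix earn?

B

Problem sets: drop 52 → average of remaining 4 = 304/4 = 76
Presentations (82) ≤ Quizzes (96), so Quizzes stays at 96.
Weighted total:
  Reflections 94 × 0.11 = 10.34
  Participation 62 × 0.06 = 3.72
  Problem sets 76 × 0.14 = 10.64
  Presentations 82 × 0.32 = 26.24
  Term project 100 × 0.07 = 7
  Term paper 94 × 0.07 = 6.58
  Quizzes 96 × 0.23 = 22.08
Sum = 86.6
86.6 is ≥ 78 and < 88 → B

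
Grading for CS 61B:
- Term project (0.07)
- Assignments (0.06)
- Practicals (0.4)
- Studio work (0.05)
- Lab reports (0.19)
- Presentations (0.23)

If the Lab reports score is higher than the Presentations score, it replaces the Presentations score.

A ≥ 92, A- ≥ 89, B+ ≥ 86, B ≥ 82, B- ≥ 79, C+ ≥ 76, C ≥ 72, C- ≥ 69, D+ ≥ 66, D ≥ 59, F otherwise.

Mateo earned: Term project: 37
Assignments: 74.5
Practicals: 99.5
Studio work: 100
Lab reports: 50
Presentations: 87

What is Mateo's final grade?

Lab reports (50) ≤ Presentations (87), so Presentations stays at 87.
Weighted total:
  Term project 37 × 0.07 = 2.59
  Assignments 74.5 × 0.06 = 4.47
  Practicals 99.5 × 0.4 = 39.8
  Studio work 100 × 0.05 = 5
  Lab reports 50 × 0.19 = 9.5
  Presentations 87 × 0.23 = 20.01
Sum = 81.37
81.37 is ≥ 79 and < 82 → B-

B-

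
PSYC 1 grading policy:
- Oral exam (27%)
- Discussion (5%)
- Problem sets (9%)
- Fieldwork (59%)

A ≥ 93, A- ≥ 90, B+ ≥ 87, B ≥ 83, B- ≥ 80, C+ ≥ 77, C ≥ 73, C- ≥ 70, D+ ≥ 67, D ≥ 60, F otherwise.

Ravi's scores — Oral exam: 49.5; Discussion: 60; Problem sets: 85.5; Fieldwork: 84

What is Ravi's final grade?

C

Weighted total:
  Oral exam 49.5 × 0.27 = 13.365
  Discussion 60 × 0.05 = 3
  Problem sets 85.5 × 0.09 = 7.695
  Fieldwork 84 × 0.59 = 49.56
Sum = 73.62
73.62 is ≥ 73 and < 77 → C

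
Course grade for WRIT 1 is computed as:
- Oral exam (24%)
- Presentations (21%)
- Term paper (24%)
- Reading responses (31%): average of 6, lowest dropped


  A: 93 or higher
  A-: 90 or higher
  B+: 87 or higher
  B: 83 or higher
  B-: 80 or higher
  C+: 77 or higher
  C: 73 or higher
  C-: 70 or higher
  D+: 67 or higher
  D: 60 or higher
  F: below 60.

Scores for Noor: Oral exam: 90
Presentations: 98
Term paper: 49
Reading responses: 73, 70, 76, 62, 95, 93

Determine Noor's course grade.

Reading responses: drop 62 → average of remaining 5 = 407/5 = 81.4
Weighted total:
  Oral exam 90 × 0.24 = 21.6
  Presentations 98 × 0.21 = 20.58
  Term paper 49 × 0.24 = 11.76
  Reading responses 81.4 × 0.31 = 25.234
Sum = 79.174
79.174 is ≥ 77 and < 80 → C+

C+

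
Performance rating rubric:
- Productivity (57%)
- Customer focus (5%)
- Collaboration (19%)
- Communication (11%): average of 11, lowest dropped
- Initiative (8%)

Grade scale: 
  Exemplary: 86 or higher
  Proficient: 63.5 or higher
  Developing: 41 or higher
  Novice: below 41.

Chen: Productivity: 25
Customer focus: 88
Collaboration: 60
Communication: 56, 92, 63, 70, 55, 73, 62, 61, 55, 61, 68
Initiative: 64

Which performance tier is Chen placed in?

Developing

Communication: drop 55 → average of remaining 10 = 661/10 = 66.1
Weighted total:
  Productivity 25 × 0.57 = 14.25
  Customer focus 88 × 0.05 = 4.4
  Collaboration 60 × 0.19 = 11.4
  Communication 66.1 × 0.11 = 7.271
  Initiative 64 × 0.08 = 5.12
Sum = 42.441
42.441 is ≥ 41 and < 63.5 → Developing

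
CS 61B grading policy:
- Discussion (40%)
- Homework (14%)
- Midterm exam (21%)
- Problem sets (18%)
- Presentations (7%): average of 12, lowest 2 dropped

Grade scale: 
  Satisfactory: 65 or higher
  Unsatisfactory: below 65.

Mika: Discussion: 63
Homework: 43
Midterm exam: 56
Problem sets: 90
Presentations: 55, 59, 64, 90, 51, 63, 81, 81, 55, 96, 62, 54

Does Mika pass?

Presentations: drop 51, 54 → average of remaining 10 = 706/10 = 70.6
Weighted total:
  Discussion 63 × 0.4 = 25.2
  Homework 43 × 0.14 = 6.02
  Midterm exam 56 × 0.21 = 11.76
  Problem sets 90 × 0.18 = 16.2
  Presentations 70.6 × 0.07 = 4.942
Sum = 64.122
64.122 < 65 → Unsatisfactory

Unsatisfactory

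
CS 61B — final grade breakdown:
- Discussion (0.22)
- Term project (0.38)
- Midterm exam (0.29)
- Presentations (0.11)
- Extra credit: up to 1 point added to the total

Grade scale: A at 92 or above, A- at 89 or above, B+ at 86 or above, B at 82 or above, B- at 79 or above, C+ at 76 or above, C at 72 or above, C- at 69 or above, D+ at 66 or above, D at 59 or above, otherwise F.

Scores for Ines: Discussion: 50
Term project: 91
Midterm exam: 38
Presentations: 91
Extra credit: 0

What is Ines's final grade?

Weighted total:
  Discussion 50 × 0.22 = 11
  Term project 91 × 0.38 = 34.58
  Midterm exam 38 × 0.29 = 11.02
  Presentations 91 × 0.11 = 10.01
Sum = 66.61
Extra credit: 66.61 + 0 = 66.61
66.61 is ≥ 66 and < 69 → D+

D+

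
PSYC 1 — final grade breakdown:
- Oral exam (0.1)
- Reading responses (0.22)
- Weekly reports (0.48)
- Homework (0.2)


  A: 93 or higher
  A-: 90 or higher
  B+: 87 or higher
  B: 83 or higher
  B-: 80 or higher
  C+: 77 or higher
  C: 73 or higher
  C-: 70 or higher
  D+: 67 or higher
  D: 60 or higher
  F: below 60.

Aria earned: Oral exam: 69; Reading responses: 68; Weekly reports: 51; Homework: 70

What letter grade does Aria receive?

Weighted total:
  Oral exam 69 × 0.1 = 6.9
  Reading responses 68 × 0.22 = 14.96
  Weekly reports 51 × 0.48 = 24.48
  Homework 70 × 0.2 = 14
Sum = 60.34
60.34 is ≥ 60 and < 67 → D

D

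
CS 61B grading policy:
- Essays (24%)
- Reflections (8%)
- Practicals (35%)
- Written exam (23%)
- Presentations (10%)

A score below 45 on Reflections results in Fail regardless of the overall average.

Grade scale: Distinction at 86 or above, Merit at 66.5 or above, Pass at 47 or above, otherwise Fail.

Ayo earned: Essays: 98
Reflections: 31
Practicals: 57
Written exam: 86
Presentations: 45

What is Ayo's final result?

Reflections score 31 < 45: minimum not met.
Weighted total:
  Essays 98 × 0.24 = 23.52
  Reflections 31 × 0.08 = 2.48
  Practicals 57 × 0.35 = 19.95
  Written exam 86 × 0.23 = 19.78
  Presentations 45 × 0.1 = 4.5
Sum = 70.23
Because the Reflections minimum was not met, the result is Fail.

Fail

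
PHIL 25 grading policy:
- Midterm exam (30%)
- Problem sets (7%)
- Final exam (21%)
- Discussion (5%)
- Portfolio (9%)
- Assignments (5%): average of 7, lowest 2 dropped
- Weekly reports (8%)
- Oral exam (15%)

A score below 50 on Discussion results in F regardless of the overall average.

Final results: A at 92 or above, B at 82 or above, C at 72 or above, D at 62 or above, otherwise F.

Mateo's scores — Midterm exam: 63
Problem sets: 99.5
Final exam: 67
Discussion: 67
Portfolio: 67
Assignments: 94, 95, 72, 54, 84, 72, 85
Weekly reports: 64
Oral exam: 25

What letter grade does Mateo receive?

Assignments: drop 54, 72 → average of remaining 5 = 430/5 = 86
Discussion score 67 ≥ 50: minimum met.
Weighted total:
  Midterm exam 63 × 0.3 = 18.9
  Problem sets 99.5 × 0.07 = 6.965
  Final exam 67 × 0.21 = 14.07
  Discussion 67 × 0.05 = 3.35
  Portfolio 67 × 0.09 = 6.03
  Assignments 86 × 0.05 = 4.3
  Weekly reports 64 × 0.08 = 5.12
  Oral exam 25 × 0.15 = 3.75
Sum = 62.485
62.485 is ≥ 62 and < 72 → D

D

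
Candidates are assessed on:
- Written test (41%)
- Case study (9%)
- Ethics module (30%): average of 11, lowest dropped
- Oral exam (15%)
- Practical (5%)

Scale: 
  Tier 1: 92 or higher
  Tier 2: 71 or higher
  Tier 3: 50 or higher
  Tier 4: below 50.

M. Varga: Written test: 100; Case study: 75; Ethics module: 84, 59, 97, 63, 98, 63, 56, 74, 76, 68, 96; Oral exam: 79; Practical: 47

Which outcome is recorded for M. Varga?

Tier 2

Ethics module: drop 56 → average of remaining 10 = 778/10 = 77.8
Weighted total:
  Written test 100 × 0.41 = 41
  Case study 75 × 0.09 = 6.75
  Ethics module 77.8 × 0.3 = 23.34
  Oral exam 79 × 0.15 = 11.85
  Practical 47 × 0.05 = 2.35
Sum = 85.29
85.29 is ≥ 71 and < 92 → Tier 2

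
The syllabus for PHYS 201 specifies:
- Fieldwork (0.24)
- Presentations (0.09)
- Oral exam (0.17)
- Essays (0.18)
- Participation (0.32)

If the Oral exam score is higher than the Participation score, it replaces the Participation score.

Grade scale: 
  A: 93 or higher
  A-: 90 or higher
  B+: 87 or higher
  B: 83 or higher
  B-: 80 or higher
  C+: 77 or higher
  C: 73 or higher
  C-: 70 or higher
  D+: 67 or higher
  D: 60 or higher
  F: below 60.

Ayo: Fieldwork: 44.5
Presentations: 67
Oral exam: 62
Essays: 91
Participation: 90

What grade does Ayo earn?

C-

Oral exam (62) ≤ Participation (90), so Participation stays at 90.
Weighted total:
  Fieldwork 44.5 × 0.24 = 10.68
  Presentations 67 × 0.09 = 6.03
  Oral exam 62 × 0.17 = 10.54
  Essays 91 × 0.18 = 16.38
  Participation 90 × 0.32 = 28.8
Sum = 72.43
72.43 is ≥ 70 and < 73 → C-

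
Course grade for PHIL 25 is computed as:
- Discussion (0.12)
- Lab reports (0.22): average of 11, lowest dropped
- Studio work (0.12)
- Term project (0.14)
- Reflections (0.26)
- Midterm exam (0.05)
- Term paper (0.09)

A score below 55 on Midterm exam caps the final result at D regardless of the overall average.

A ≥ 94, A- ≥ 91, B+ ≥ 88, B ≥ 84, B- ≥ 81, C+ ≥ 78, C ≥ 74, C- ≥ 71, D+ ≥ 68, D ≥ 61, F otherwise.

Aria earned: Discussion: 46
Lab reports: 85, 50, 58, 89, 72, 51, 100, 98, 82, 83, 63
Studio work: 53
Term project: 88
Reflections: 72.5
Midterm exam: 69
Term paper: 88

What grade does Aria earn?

Lab reports: drop 50 → average of remaining 10 = 781/10 = 78.1
Midterm exam score 69 ≥ 55: minimum met.
Weighted total:
  Discussion 46 × 0.12 = 5.52
  Lab reports 78.1 × 0.22 = 17.182
  Studio work 53 × 0.12 = 6.36
  Term project 88 × 0.14 = 12.32
  Reflections 72.5 × 0.26 = 18.85
  Midterm exam 69 × 0.05 = 3.45
  Term paper 88 × 0.09 = 7.92
Sum = 71.602
71.602 is ≥ 71 and < 74 → C-

C-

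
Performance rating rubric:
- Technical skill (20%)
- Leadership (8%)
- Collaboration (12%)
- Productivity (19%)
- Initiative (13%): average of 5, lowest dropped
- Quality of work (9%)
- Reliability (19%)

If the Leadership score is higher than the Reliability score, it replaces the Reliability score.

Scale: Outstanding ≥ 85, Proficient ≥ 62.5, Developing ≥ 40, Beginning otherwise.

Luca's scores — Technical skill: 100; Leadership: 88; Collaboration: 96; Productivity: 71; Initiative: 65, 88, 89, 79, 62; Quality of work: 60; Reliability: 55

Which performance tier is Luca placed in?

Initiative: drop 62 → average of remaining 4 = 321/4 = 80.25
Leadership (88) > Reliability (55), so Reliability counts as 88.
Weighted total:
  Technical skill 100 × 0.2 = 20
  Leadership 88 × 0.08 = 7.04
  Collaboration 96 × 0.12 = 11.52
  Productivity 71 × 0.19 = 13.49
  Initiative 80.25 × 0.13 = 10.4325
  Quality of work 60 × 0.09 = 5.4
  Reliability 88 × 0.19 = 16.72
Sum = 84.6025
84.6025 is ≥ 62.5 and < 85 → Proficient

Proficient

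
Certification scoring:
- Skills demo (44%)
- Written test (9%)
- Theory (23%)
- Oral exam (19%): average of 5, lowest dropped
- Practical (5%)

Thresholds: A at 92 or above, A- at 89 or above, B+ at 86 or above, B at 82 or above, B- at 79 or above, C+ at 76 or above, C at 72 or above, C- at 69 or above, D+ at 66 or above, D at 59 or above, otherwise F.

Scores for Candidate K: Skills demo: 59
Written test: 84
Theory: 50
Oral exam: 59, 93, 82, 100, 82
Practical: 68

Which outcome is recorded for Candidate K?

Oral exam: drop 59 → average of remaining 4 = 357/4 = 89.25
Weighted total:
  Skills demo 59 × 0.44 = 25.96
  Written test 84 × 0.09 = 7.56
  Theory 50 × 0.23 = 11.5
  Oral exam 89.25 × 0.19 = 16.9575
  Practical 68 × 0.05 = 3.4
Sum = 65.3775
65.3775 is ≥ 59 and < 66 → D

D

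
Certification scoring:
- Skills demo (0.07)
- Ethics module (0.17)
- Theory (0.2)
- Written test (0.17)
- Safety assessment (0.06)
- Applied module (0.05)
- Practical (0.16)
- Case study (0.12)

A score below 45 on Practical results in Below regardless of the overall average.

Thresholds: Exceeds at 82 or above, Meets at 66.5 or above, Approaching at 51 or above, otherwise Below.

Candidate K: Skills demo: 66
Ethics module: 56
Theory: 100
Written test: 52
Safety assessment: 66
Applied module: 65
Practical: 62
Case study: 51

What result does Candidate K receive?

Practical score 62 ≥ 45: minimum met.
Weighted total:
  Skills demo 66 × 0.07 = 4.62
  Ethics module 56 × 0.17 = 9.52
  Theory 100 × 0.2 = 20
  Written test 52 × 0.17 = 8.84
  Safety assessment 66 × 0.06 = 3.96
  Applied module 65 × 0.05 = 3.25
  Practical 62 × 0.16 = 9.92
  Case study 51 × 0.12 = 6.12
Sum = 66.23
66.23 is ≥ 51 and < 66.5 → Approaching

Approaching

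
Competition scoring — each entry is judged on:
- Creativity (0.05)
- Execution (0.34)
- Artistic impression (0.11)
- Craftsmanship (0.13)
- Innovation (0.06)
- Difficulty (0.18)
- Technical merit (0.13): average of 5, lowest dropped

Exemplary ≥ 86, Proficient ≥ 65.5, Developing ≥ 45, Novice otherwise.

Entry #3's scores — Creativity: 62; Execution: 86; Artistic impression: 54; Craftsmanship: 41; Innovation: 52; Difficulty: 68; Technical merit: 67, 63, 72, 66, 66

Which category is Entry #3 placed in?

Proficient

Technical merit: drop 63 → average of remaining 4 = 271/4 = 67.75
Weighted total:
  Creativity 62 × 0.05 = 3.1
  Execution 86 × 0.34 = 29.24
  Artistic impression 54 × 0.11 = 5.94
  Craftsmanship 41 × 0.13 = 5.33
  Innovation 52 × 0.06 = 3.12
  Difficulty 68 × 0.18 = 12.24
  Technical merit 67.75 × 0.13 = 8.8075
Sum = 67.7775
67.7775 is ≥ 65.5 and < 86 → Proficient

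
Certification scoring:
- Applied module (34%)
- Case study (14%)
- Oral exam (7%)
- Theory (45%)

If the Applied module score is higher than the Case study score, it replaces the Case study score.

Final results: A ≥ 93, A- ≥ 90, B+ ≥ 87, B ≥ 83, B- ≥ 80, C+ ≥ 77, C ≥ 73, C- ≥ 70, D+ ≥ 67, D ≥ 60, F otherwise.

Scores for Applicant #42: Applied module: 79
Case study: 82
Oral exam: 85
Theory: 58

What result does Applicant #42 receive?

Applied module (79) ≤ Case study (82), so Case study stays at 82.
Weighted total:
  Applied module 79 × 0.34 = 26.86
  Case study 82 × 0.14 = 11.48
  Oral exam 85 × 0.07 = 5.95
  Theory 58 × 0.45 = 26.1
Sum = 70.39
70.39 is ≥ 70 and < 73 → C-

C-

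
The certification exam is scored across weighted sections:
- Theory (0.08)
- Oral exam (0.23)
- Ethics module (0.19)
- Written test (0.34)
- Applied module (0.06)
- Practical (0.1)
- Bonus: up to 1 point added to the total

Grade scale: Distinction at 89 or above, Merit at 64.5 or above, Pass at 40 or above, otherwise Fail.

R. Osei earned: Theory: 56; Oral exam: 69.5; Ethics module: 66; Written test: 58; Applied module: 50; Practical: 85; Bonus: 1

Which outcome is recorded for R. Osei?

Weighted total:
  Theory 56 × 0.08 = 4.48
  Oral exam 69.5 × 0.23 = 15.985
  Ethics module 66 × 0.19 = 12.54
  Written test 58 × 0.34 = 19.72
  Applied module 50 × 0.06 = 3
  Practical 85 × 0.1 = 8.5
Sum = 64.225
Bonus: 64.225 + 1 = 65.225
65.225 is ≥ 64.5 and < 89 → Merit

Merit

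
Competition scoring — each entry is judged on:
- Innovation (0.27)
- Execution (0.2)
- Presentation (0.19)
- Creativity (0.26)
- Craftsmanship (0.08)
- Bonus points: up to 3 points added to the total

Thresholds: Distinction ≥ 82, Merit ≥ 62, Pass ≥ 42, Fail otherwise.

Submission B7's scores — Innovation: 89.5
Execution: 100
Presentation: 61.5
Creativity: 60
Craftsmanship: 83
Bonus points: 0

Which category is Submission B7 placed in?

Merit

Weighted total:
  Innovation 89.5 × 0.27 = 24.165
  Execution 100 × 0.2 = 20
  Presentation 61.5 × 0.19 = 11.685
  Creativity 60 × 0.26 = 15.6
  Craftsmanship 83 × 0.08 = 6.64
Sum = 78.09
Bonus points: 78.09 + 0 = 78.09
78.09 is ≥ 62 and < 82 → Merit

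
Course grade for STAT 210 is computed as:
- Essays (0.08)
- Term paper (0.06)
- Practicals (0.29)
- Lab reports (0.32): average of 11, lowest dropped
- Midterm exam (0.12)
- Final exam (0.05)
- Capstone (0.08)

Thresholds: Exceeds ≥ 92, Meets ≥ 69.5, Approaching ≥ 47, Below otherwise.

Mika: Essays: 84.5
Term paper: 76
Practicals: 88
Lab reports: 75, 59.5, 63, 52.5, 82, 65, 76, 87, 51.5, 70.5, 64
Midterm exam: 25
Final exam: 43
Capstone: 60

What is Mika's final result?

Approaching

Lab reports: drop 51.5 → average of remaining 10 = 694.5/10 = 69.45
Weighted total:
  Essays 84.5 × 0.08 = 6.76
  Term paper 76 × 0.06 = 4.56
  Practicals 88 × 0.29 = 25.52
  Lab reports 69.45 × 0.32 = 22.224
  Midterm exam 25 × 0.12 = 3
  Final exam 43 × 0.05 = 2.15
  Capstone 60 × 0.08 = 4.8
Sum = 69.014
69.014 is ≥ 47 and < 69.5 → Approaching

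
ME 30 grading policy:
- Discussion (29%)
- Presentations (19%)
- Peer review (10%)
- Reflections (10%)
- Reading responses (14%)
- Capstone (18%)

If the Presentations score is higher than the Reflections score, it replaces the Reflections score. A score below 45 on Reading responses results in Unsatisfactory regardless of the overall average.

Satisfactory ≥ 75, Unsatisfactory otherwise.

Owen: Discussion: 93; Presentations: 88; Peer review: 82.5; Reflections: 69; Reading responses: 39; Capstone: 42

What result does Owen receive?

Unsatisfactory

Presentations (88) > Reflections (69), so Reflections counts as 88.
Reading responses score 39 < 45: minimum not met.
Weighted total:
  Discussion 93 × 0.29 = 26.97
  Presentations 88 × 0.19 = 16.72
  Peer review 82.5 × 0.1 = 8.25
  Reflections 88 × 0.1 = 8.8
  Reading responses 39 × 0.14 = 5.46
  Capstone 42 × 0.18 = 7.56
Sum = 73.76
Because the Reading responses minimum was not met, the result is Unsatisfactory.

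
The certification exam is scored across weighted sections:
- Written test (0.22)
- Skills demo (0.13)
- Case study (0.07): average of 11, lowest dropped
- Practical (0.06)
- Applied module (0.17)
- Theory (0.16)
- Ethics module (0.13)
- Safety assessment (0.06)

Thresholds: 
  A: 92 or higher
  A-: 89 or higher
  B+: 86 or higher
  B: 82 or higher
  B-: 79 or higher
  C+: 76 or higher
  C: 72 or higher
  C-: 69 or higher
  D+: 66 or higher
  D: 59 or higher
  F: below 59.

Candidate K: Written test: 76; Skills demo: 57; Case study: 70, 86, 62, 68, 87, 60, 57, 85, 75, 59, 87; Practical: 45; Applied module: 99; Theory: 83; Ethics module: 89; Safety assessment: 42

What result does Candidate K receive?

C+

Case study: drop 57 → average of remaining 10 = 739/10 = 73.9
Weighted total:
  Written test 76 × 0.22 = 16.72
  Skills demo 57 × 0.13 = 7.41
  Case study 73.9 × 0.07 = 5.173
  Practical 45 × 0.06 = 2.7
  Applied module 99 × 0.17 = 16.83
  Theory 83 × 0.16 = 13.28
  Ethics module 89 × 0.13 = 11.57
  Safety assessment 42 × 0.06 = 2.52
Sum = 76.203
76.203 is ≥ 76 and < 79 → C+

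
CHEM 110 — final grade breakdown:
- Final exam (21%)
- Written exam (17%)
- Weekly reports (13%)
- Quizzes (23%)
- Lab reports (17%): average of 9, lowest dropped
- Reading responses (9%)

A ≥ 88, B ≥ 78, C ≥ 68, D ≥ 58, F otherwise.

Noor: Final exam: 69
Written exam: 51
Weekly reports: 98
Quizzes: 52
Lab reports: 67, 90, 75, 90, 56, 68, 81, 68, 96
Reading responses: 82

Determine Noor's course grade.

Lab reports: drop 56 → average of remaining 8 = 635/8 = 79.375
Weighted total:
  Final exam 69 × 0.21 = 14.49
  Written exam 51 × 0.17 = 8.67
  Weekly reports 98 × 0.13 = 12.74
  Quizzes 52 × 0.23 = 11.96
  Lab reports 79.375 × 0.17 = 13.49375
  Reading responses 82 × 0.09 = 7.38
Sum = 68.73375
68.73375 is ≥ 68 and < 78 → C

C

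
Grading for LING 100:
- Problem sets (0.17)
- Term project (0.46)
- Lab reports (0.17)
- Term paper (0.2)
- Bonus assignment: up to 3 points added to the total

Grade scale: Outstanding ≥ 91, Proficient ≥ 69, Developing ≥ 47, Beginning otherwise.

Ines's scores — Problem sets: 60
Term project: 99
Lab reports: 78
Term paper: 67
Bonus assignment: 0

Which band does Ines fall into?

Weighted total:
  Problem sets 60 × 0.17 = 10.2
  Term project 99 × 0.46 = 45.54
  Lab reports 78 × 0.17 = 13.26
  Term paper 67 × 0.2 = 13.4
Sum = 82.4
Bonus assignment: 82.4 + 0 = 82.4
82.4 is ≥ 69 and < 91 → Proficient

Proficient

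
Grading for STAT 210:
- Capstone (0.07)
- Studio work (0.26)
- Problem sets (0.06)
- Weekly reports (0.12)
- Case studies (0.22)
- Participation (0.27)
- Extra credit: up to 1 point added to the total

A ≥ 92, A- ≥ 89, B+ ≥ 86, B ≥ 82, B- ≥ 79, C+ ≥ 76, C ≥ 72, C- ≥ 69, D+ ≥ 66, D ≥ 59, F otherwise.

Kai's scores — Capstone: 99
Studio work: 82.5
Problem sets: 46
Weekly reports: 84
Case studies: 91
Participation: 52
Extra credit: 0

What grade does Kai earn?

Weighted total:
  Capstone 99 × 0.07 = 6.93
  Studio work 82.5 × 0.26 = 21.45
  Problem sets 46 × 0.06 = 2.76
  Weekly reports 84 × 0.12 = 10.08
  Case studies 91 × 0.22 = 20.02
  Participation 52 × 0.27 = 14.04
Sum = 75.28
Extra credit: 75.28 + 0 = 75.28
75.28 is ≥ 72 and < 76 → C

C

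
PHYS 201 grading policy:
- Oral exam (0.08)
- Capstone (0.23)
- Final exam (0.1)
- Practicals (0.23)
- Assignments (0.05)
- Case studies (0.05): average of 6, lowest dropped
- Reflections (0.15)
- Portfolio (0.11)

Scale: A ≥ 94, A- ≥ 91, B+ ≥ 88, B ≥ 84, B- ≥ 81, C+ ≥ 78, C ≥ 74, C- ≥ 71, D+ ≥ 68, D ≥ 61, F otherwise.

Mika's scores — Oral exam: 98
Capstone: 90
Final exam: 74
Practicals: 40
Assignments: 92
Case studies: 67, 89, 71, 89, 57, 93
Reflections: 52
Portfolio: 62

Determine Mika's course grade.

Case studies: drop 57 → average of remaining 5 = 409/5 = 81.8
Weighted total:
  Oral exam 98 × 0.08 = 7.84
  Capstone 90 × 0.23 = 20.7
  Final exam 74 × 0.1 = 7.4
  Practicals 40 × 0.23 = 9.2
  Assignments 92 × 0.05 = 4.6
  Case studies 81.8 × 0.05 = 4.09
  Reflections 52 × 0.15 = 7.8
  Portfolio 62 × 0.11 = 6.82
Sum = 68.45
68.45 is ≥ 68 and < 71 → D+

D+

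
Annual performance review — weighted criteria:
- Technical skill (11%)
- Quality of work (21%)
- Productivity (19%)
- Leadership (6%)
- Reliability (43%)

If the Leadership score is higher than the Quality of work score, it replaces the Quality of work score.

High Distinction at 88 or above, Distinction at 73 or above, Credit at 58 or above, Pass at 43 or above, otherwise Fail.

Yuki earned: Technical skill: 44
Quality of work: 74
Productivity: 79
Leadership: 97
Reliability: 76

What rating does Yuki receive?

Leadership (97) > Quality of work (74), so Quality of work counts as 97.
Weighted total:
  Technical skill 44 × 0.11 = 4.84
  Quality of work 97 × 0.21 = 20.37
  Productivity 79 × 0.19 = 15.01
  Leadership 97 × 0.06 = 5.82
  Reliability 76 × 0.43 = 32.68
Sum = 78.72
78.72 is ≥ 73 and < 88 → Distinction

Distinction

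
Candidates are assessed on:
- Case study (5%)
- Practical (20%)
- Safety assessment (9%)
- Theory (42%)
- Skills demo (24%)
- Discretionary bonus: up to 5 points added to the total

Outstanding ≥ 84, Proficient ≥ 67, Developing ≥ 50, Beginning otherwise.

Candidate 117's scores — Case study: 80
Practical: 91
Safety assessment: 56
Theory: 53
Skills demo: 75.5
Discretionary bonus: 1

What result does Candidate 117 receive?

Proficient

Weighted total:
  Case study 80 × 0.05 = 4
  Practical 91 × 0.2 = 18.2
  Safety assessment 56 × 0.09 = 5.04
  Theory 53 × 0.42 = 22.26
  Skills demo 75.5 × 0.24 = 18.12
Sum = 67.62
Discretionary bonus: 67.62 + 1 = 68.62
68.62 is ≥ 67 and < 84 → Proficient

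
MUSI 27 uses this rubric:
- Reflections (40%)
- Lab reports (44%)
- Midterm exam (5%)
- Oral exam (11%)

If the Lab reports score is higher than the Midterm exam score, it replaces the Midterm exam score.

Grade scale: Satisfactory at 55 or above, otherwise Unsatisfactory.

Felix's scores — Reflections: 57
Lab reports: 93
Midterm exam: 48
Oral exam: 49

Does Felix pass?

Lab reports (93) > Midterm exam (48), so Midterm exam counts as 93.
Weighted total:
  Reflections 57 × 0.4 = 22.8
  Lab reports 93 × 0.44 = 40.92
  Midterm exam 93 × 0.05 = 4.65
  Oral exam 49 × 0.11 = 5.39
Sum = 73.76
73.76 ≥ 55 → Satisfactory

Satisfactory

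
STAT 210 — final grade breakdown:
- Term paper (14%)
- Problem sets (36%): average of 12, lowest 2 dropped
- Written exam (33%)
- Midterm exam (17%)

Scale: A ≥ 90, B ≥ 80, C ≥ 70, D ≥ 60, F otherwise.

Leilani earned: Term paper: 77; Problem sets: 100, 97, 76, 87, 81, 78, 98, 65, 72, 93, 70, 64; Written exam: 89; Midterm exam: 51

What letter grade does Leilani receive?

Problem sets: drop 64, 65 → average of remaining 10 = 852/10 = 85.2
Weighted total:
  Term paper 77 × 0.14 = 10.78
  Problem sets 85.2 × 0.36 = 30.672
  Written exam 89 × 0.33 = 29.37
  Midterm exam 51 × 0.17 = 8.67
Sum = 79.492
79.492 is ≥ 70 and < 80 → C

C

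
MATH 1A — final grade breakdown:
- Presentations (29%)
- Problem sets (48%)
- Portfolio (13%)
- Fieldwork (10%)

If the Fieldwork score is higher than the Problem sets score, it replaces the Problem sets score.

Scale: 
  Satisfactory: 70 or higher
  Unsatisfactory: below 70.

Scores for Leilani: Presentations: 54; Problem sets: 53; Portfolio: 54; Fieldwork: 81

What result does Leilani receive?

Unsatisfactory

Fieldwork (81) > Problem sets (53), so Problem sets counts as 81.
Weighted total:
  Presentations 54 × 0.29 = 15.66
  Problem sets 81 × 0.48 = 38.88
  Portfolio 54 × 0.13 = 7.02
  Fieldwork 81 × 0.1 = 8.1
Sum = 69.66
69.66 < 70 → Unsatisfactory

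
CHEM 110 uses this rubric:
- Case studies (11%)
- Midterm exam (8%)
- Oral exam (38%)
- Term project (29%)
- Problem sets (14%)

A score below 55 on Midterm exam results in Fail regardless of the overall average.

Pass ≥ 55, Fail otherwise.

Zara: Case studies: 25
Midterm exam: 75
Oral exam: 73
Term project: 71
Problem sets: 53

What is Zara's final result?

Pass

Midterm exam score 75 ≥ 55: minimum met.
Weighted total:
  Case studies 25 × 0.11 = 2.75
  Midterm exam 75 × 0.08 = 6
  Oral exam 73 × 0.38 = 27.74
  Term project 71 × 0.29 = 20.59
  Problem sets 53 × 0.14 = 7.42
Sum = 64.5
64.5 ≥ 55 → Pass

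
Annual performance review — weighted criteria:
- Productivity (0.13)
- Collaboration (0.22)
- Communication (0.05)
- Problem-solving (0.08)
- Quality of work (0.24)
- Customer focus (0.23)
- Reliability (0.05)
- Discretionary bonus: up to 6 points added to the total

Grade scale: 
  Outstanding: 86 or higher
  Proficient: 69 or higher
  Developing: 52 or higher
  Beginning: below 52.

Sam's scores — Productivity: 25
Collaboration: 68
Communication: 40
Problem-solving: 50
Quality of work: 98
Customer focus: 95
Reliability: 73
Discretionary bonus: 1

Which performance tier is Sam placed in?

Proficient

Weighted total:
  Productivity 25 × 0.13 = 3.25
  Collaboration 68 × 0.22 = 14.96
  Communication 40 × 0.05 = 2
  Problem-solving 50 × 0.08 = 4
  Quality of work 98 × 0.24 = 23.52
  Customer focus 95 × 0.23 = 21.85
  Reliability 73 × 0.05 = 3.65
Sum = 73.23
Discretionary bonus: 73.23 + 1 = 74.23
74.23 is ≥ 69 and < 86 → Proficient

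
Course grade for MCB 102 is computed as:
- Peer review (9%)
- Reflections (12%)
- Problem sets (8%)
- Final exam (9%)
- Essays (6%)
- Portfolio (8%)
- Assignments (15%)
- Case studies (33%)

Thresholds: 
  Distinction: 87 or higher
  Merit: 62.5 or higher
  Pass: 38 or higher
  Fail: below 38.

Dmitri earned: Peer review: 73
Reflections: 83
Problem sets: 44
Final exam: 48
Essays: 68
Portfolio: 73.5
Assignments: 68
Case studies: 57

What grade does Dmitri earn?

Weighted total:
  Peer review 73 × 0.09 = 6.57
  Reflections 83 × 0.12 = 9.96
  Problem sets 44 × 0.08 = 3.52
  Final exam 48 × 0.09 = 4.32
  Essays 68 × 0.06 = 4.08
  Portfolio 73.5 × 0.08 = 5.88
  Assignments 68 × 0.15 = 10.2
  Case studies 57 × 0.33 = 18.81
Sum = 63.34
63.34 is ≥ 62.5 and < 87 → Merit

Merit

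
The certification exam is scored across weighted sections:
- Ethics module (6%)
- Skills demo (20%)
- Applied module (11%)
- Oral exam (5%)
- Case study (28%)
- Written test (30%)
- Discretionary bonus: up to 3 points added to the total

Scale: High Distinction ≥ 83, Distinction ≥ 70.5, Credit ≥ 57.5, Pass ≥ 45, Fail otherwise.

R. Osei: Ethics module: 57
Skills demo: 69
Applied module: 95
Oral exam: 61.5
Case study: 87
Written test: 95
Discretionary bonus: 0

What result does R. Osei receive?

High Distinction

Weighted total:
  Ethics module 57 × 0.06 = 3.42
  Skills demo 69 × 0.2 = 13.8
  Applied module 95 × 0.11 = 10.45
  Oral exam 61.5 × 0.05 = 3.075
  Case study 87 × 0.28 = 24.36
  Written test 95 × 0.3 = 28.5
Sum = 83.605
Discretionary bonus: 83.605 + 0 = 83.605
83.605 ≥ 83 → High Distinction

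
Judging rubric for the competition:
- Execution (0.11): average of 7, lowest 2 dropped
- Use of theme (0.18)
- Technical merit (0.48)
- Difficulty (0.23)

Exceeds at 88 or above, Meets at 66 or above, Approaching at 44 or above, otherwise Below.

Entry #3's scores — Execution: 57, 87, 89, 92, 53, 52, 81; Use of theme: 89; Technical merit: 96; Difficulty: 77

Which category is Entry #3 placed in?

Exceeds

Execution: drop 52, 53 → average of remaining 5 = 406/5 = 81.2
Weighted total:
  Execution 81.2 × 0.11 = 8.932
  Use of theme 89 × 0.18 = 16.02
  Technical merit 96 × 0.48 = 46.08
  Difficulty 77 × 0.23 = 17.71
Sum = 88.742
88.742 ≥ 88 → Exceeds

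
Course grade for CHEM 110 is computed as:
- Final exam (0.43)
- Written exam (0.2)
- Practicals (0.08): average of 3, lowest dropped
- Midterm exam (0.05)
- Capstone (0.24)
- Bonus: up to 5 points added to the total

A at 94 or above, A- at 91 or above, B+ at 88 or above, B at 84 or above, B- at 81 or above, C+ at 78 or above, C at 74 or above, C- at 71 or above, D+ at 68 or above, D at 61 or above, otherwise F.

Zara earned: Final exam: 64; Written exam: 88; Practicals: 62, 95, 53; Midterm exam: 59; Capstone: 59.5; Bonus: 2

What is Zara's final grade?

Practicals: drop 53 → average of remaining 2 = 157/2 = 78.5
Weighted total:
  Final exam 64 × 0.43 = 27.52
  Written exam 88 × 0.2 = 17.6
  Practicals 78.5 × 0.08 = 6.28
  Midterm exam 59 × 0.05 = 2.95
  Capstone 59.5 × 0.24 = 14.28
Sum = 68.63
Bonus: 68.63 + 2 = 70.63
70.63 is ≥ 68 and < 71 → D+

D+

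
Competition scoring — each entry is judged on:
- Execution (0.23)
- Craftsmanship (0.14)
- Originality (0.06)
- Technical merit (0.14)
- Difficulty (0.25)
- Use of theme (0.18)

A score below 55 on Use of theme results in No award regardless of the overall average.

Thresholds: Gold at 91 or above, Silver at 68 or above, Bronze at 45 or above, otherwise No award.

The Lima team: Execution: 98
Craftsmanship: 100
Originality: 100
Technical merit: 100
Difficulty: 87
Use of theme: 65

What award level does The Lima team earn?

Silver

Use of theme score 65 ≥ 55: minimum met.
Weighted total:
  Execution 98 × 0.23 = 22.54
  Craftsmanship 100 × 0.14 = 14
  Originality 100 × 0.06 = 6
  Technical merit 100 × 0.14 = 14
  Difficulty 87 × 0.25 = 21.75
  Use of theme 65 × 0.18 = 11.7
Sum = 89.99
89.99 is ≥ 68 and < 91 → Silver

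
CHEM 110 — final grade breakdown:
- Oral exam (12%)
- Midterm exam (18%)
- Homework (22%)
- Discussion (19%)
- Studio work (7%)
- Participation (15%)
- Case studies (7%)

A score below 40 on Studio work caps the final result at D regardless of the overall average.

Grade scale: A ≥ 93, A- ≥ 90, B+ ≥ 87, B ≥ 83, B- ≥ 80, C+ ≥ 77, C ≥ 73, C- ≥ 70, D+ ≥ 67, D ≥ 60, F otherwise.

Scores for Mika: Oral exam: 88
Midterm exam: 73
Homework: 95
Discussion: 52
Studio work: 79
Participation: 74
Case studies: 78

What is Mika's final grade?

Studio work score 79 ≥ 40: minimum met.
Weighted total:
  Oral exam 88 × 0.12 = 10.56
  Midterm exam 73 × 0.18 = 13.14
  Homework 95 × 0.22 = 20.9
  Discussion 52 × 0.19 = 9.88
  Studio work 79 × 0.07 = 5.53
  Participation 74 × 0.15 = 11.1
  Case studies 78 × 0.07 = 5.46
Sum = 76.57
76.57 is ≥ 73 and < 77 → C

C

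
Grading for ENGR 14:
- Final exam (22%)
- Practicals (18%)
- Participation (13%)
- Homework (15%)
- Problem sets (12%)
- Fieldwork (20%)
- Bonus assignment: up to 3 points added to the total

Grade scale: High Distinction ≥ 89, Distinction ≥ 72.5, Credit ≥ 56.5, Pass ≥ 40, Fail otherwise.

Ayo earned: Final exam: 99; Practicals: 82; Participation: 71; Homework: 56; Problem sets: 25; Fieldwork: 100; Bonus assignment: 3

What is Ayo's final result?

Weighted total:
  Final exam 99 × 0.22 = 21.78
  Practicals 82 × 0.18 = 14.76
  Participation 71 × 0.13 = 9.23
  Homework 56 × 0.15 = 8.4
  Problem sets 25 × 0.12 = 3
  Fieldwork 100 × 0.2 = 20
Sum = 77.17
Bonus assignment: 77.17 + 3 = 80.17
80.17 is ≥ 72.5 and < 89 → Distinction

Distinction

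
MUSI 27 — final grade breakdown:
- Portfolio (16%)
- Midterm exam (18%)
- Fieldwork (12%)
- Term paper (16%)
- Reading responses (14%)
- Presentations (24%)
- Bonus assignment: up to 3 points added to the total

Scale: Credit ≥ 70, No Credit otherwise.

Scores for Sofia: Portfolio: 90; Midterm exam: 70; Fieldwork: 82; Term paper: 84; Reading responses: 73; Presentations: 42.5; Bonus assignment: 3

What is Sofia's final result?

Weighted total:
  Portfolio 90 × 0.16 = 14.4
  Midterm exam 70 × 0.18 = 12.6
  Fieldwork 82 × 0.12 = 9.84
  Term paper 84 × 0.16 = 13.44
  Reading responses 73 × 0.14 = 10.22
  Presentations 42.5 × 0.24 = 10.2
Sum = 70.7
Bonus assignment: 70.7 + 3 = 73.7
73.7 ≥ 70 → Credit

Credit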